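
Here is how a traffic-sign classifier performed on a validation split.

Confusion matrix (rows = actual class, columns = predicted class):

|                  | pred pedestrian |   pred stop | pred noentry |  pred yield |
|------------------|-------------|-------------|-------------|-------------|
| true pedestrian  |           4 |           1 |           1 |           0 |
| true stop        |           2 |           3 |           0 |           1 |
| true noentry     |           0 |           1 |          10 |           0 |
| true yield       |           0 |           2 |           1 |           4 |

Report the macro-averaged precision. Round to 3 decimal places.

0.682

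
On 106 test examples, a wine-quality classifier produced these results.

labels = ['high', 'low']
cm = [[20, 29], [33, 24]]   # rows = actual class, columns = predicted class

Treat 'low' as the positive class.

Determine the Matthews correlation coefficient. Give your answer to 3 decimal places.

-0.170

MCC = (TP·TN − FP·FN) / √((TP+FP)(TP+FN)(TN+FP)(TN+FN))
Numerator = 24·20 − 29·33 = -477
Denominator = √(53·57·49·53) = √7845537 = 2800.9886
MCC = -477 / 2800.9886 = -0.170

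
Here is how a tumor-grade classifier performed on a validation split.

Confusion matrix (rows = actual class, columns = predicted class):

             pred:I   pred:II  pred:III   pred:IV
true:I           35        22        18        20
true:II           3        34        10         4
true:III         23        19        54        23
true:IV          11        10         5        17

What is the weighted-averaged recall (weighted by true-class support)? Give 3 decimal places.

Per-class recall (TP/(TP+FN)):
  I: TP=35, FN=22+18+20=60 → 35/95 = 0.3684
  II: TP=34, FN=3+10+4=17 → 34/51 = 0.6667
  III: TP=54, FN=23+19+23=65 → 54/119 = 0.4538
  IV: TP=17, FN=11+10+5=26 → 17/43 = 0.3953
Weighted-recall = Σ (supportᵢ/N)·recallᵢ with N=308: (95/308)·0.3684 + (51/308)·0.6667 + (119/308)·0.4538 + (43/308)·0.3953 = 0.455

0.455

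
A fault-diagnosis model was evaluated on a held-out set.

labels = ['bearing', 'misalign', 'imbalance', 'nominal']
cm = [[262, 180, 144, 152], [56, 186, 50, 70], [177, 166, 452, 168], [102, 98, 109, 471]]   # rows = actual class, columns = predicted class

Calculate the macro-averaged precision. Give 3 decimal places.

0.470

Per-class precision (TP/(TP+FP)):
  bearing: TP=262, FP=56+177+102=335 → 262/597 = 0.4389
  misalign: TP=186, FP=180+166+98=444 → 186/630 = 0.2952
  imbalance: TP=452, FP=144+50+109=303 → 452/755 = 0.5987
  nominal: TP=471, FP=152+70+168=390 → 471/861 = 0.5470
Macro-precision = mean = (0.4389 + 0.2952 + 0.5987 + 0.5470) / 4 = 0.470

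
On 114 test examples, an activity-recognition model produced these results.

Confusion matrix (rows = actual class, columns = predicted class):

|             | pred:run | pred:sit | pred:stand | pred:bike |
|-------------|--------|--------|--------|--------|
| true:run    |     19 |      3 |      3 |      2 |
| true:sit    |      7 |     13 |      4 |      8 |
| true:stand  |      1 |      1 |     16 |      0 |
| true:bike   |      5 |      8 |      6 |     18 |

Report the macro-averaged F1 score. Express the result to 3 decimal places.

Per-class F1 score (2·TP/(2·TP+FP+FN)):
  run: TP=19, FP=7+1+5=13, FN=3+3+2=8 → 38/59 = 0.6441
  sit: TP=13, FP=3+1+8=12, FN=7+4+8=19 → 26/57 = 0.4561
  stand: TP=16, FP=3+4+6=13, FN=1+1+0=2 → 32/47 = 0.6809
  bike: TP=18, FP=2+8+0=10, FN=5+8+6=19 → 36/65 = 0.5538
Macro-F1 score = mean = (0.6441 + 0.4561 + 0.6809 + 0.5538) / 4 = 0.584

0.584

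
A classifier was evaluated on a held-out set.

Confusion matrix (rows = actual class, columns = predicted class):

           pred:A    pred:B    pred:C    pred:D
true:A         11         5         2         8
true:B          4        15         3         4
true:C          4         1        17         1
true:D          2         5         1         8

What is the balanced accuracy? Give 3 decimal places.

0.560

Balanced accuracy = mean of per-class recall.
  A: recall = 11/26 = 0.4231
  B: recall = 15/26 = 0.5769
  C: recall = 17/23 = 0.7391
  D: recall = 8/16 = 0.5000
Mean = (0.4231 + 0.5769 + 0.7391 + 0.5000) / 4 = 0.560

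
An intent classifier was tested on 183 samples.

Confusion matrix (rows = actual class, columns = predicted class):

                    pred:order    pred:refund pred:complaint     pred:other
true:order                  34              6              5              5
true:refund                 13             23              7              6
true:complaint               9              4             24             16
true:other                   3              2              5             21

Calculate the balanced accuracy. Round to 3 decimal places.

0.570

Balanced accuracy = mean of per-class recall.
  order: recall = 34/50 = 0.6800
  refund: recall = 23/49 = 0.4694
  complaint: recall = 24/53 = 0.4528
  other: recall = 21/31 = 0.6774
Mean = (0.6800 + 0.4694 + 0.4528 + 0.6774) / 4 = 0.570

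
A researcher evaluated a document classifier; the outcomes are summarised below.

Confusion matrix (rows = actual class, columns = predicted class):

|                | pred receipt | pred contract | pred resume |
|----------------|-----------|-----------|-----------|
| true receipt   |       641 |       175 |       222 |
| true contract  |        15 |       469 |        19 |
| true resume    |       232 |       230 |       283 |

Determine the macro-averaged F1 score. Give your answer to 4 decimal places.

0.5976

Per-class F1 score (2·TP/(2·TP+FP+FN)):
  receipt: TP=641, FP=15+232=247, FN=175+222=397 → 1282/1926 = 0.66563
  contract: TP=469, FP=175+230=405, FN=15+19=34 → 938/1377 = 0.68119
  resume: TP=283, FP=222+19=241, FN=232+230=462 → 566/1269 = 0.44602
Macro-F1 score = mean = (0.66563 + 0.68119 + 0.44602) / 3 = 0.5976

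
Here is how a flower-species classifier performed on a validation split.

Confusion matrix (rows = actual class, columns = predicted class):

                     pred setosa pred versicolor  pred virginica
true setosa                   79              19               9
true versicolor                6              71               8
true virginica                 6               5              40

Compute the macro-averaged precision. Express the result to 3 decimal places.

0.772

Per-class precision (TP/(TP+FP)):
  setosa: TP=79, FP=6+6=12 → 79/91 = 0.8681
  versicolor: TP=71, FP=19+5=24 → 71/95 = 0.7474
  virginica: TP=40, FP=9+8=17 → 40/57 = 0.7018
Macro-precision = mean = (0.8681 + 0.7474 + 0.7018) / 3 = 0.772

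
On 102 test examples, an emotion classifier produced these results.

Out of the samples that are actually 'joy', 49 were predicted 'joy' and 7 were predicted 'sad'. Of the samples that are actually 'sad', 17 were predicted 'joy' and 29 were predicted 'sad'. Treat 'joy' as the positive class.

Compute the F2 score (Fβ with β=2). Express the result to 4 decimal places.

0.8448

Fβ = (1+β²)·TP / ((1+β²)·TP + β²·FN + FP), with β²=4
= 5·49 / (5·49 + 4·7 + 17) = 0.8448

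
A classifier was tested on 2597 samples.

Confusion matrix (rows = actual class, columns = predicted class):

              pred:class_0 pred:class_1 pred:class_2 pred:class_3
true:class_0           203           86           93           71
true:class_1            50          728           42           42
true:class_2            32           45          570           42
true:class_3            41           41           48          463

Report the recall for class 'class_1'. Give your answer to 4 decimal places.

recall = TP/(TP+FN).
class_1: TP=728, FN=50+42+42=134 → 728/862 = 0.84455

0.8445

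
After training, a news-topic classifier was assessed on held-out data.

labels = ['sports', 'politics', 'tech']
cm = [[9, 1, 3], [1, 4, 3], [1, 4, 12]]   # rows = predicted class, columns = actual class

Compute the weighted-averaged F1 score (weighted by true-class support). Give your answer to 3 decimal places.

0.653

Per-class F1 score (2·TP/(2·TP+FP+FN)):
  sports: TP=9, FP=1+3=4, FN=1+1=2 → 18/24 = 0.7500
  politics: TP=4, FP=1+3=4, FN=1+4=5 → 8/17 = 0.4706
  tech: TP=12, FP=1+4=5, FN=3+3=6 → 24/35 = 0.6857
Weighted-F1 score = Σ (supportᵢ/N)·F1 scoreᵢ with N=38: (11/38)·0.7500 + (9/38)·0.4706 + (18/38)·0.6857 = 0.653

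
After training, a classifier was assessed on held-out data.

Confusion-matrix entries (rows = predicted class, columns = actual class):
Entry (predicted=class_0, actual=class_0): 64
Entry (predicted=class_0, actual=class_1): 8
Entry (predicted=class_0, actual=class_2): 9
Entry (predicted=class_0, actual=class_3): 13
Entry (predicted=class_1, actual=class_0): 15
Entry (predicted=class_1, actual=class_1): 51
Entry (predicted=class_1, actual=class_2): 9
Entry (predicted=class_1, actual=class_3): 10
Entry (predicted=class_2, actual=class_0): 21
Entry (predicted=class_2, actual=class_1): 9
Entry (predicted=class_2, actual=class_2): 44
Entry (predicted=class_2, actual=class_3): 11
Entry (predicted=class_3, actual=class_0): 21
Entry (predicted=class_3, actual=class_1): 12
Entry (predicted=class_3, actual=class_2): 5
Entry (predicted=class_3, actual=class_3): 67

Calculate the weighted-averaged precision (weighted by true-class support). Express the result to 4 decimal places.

Per-class precision (TP/(TP+FP)):
  class_0: TP=64, FP=8+9+13=30 → 64/94 = 0.68085
  class_1: TP=51, FP=15+9+10=34 → 51/85 = 0.60000
  class_2: TP=44, FP=21+9+11=41 → 44/85 = 0.51765
  class_3: TP=67, FP=21+12+5=38 → 67/105 = 0.63810
Weighted-precision = Σ (supportᵢ/N)·precisionᵢ with N=369: (121/369)·0.68085 + (80/369)·0.60000 + (67/369)·0.51765 + (101/369)·0.63810 = 0.6220

0.6220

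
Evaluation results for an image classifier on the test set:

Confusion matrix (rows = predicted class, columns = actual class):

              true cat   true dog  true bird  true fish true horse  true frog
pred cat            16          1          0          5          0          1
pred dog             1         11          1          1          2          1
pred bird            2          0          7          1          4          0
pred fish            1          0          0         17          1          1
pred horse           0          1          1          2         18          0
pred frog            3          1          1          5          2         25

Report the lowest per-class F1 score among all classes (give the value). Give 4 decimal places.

0.5833

Per-class F1 score (2·TP/(2·TP+FP+FN)):
  cat: TP=16, FP=1+0+5+0+1=7, FN=1+2+1+0+3=7 → 32/46 = 0.69565
  dog: TP=11, FP=1+1+1+2+1=6, FN=1+0+0+1+1=3 → 22/31 = 0.70968
  bird: TP=7, FP=2+0+1+4+0=7, FN=0+1+0+1+1=3 → 14/24 = 0.58333
  fish: TP=17, FP=1+0+0+1+1=3, FN=5+1+1+2+5=14 → 34/51 = 0.66667
  horse: TP=18, FP=0+1+1+2+0=4, FN=0+2+4+1+2=9 → 36/49 = 0.73469
  frog: TP=25, FP=3+1+1+5+2=12, FN=1+1+0+1+0=3 → 50/65 = 0.76923
Lowest is class 'bird' with F1 score = 0.5833.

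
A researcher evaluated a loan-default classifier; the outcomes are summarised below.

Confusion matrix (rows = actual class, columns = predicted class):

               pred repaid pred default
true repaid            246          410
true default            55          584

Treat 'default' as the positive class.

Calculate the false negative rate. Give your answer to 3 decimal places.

0.086

FNR = FN/(FN+TP) = 55/(55+584) = 0.086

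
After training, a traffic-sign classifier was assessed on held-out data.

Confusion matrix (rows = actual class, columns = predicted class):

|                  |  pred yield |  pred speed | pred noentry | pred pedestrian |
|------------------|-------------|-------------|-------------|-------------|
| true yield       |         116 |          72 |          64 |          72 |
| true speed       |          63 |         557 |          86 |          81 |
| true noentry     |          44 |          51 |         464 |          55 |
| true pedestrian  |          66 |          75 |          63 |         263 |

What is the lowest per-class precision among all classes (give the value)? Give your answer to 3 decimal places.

0.401

Per-class precision (TP/(TP+FP)):
  yield: TP=116, FP=63+44+66=173 → 116/289 = 0.4014
  speed: TP=557, FP=72+51+75=198 → 557/755 = 0.7377
  noentry: TP=464, FP=64+86+63=213 → 464/677 = 0.6854
  pedestrian: TP=263, FP=72+81+55=208 → 263/471 = 0.5584
Lowest is class 'yield' with precision = 0.401.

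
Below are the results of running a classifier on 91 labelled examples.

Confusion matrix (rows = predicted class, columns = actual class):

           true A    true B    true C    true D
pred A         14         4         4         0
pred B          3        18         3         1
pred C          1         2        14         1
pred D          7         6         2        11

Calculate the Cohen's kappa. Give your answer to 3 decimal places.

0.503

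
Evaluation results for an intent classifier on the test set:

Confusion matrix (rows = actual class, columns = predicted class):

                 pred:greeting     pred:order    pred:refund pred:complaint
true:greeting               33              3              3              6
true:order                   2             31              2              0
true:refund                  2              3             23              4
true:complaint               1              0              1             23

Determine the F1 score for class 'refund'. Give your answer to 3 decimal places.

0.754

Take TP from the diagonal, FP from the rest of the 'refund' prediction marginal, FN from the rest of the 'refund' actual marginal.
F1 score = 2·TP/(2·TP+FP+FN).
refund: TP=23, FP=3+2+1=6, FN=2+3+4=9 → 46/61 = 0.7541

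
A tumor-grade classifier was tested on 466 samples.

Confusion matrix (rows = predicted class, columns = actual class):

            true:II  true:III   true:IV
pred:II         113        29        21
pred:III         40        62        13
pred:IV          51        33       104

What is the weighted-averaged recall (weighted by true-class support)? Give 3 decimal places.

0.599

Per-class recall (TP/(TP+FN)):
  II: TP=113, FN=40+51=91 → 113/204 = 0.5539
  III: TP=62, FN=29+33=62 → 62/124 = 0.5000
  IV: TP=104, FN=21+13=34 → 104/138 = 0.7536
Weighted-recall = Σ (supportᵢ/N)·recallᵢ with N=466: (204/466)·0.5539 + (124/466)·0.5000 + (138/466)·0.7536 = 0.599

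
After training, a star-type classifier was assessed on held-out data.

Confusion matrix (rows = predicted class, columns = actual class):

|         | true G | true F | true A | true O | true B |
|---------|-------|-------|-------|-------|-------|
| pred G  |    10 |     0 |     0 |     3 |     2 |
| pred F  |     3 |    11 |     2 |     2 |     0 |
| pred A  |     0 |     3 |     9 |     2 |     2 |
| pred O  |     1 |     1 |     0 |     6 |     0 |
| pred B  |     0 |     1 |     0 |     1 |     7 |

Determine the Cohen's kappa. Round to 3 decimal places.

Observed agreement pₒ = trace/N = 43/66 = 0.6515
Expected agreement pₑ = Σ (rowᵢ·colᵢ)/N² = (14·15 + 16·18 + 11·16 + 14·8 + 11·9)/66² = 0.2032
κ = (pₒ − pₑ)/(1 − pₑ) = (0.6515 − 0.2032)/(1 − 0.2032) = 0.563

0.563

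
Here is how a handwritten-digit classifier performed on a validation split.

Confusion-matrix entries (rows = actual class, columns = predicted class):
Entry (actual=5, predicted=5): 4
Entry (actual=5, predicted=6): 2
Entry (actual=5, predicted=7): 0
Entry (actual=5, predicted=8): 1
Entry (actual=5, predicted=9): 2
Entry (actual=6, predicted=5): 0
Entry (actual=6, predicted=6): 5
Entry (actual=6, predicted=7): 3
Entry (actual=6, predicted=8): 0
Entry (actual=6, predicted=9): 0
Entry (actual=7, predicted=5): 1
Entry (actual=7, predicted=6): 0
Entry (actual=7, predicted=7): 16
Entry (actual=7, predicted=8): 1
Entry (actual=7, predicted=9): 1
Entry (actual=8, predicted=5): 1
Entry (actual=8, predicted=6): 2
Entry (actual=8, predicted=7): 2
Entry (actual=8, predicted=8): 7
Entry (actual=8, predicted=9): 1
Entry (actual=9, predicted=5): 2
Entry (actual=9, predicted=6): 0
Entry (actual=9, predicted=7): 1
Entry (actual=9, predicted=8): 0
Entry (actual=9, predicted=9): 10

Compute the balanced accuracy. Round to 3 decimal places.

Balanced accuracy = mean of per-class recall.
  5: recall = 4/9 = 0.4444
  6: recall = 5/8 = 0.6250
  7: recall = 16/19 = 0.8421
  8: recall = 7/13 = 0.5385
  9: recall = 10/13 = 0.7692
Mean = (0.4444 + 0.6250 + 0.8421 + 0.5385 + 0.7692) / 5 = 0.644

0.644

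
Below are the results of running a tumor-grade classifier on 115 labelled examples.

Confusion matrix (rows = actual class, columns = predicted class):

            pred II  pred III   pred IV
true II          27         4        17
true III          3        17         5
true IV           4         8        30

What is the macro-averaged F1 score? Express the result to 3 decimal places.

Per-class F1 score (2·TP/(2·TP+FP+FN)):
  II: TP=27, FP=3+4=7, FN=4+17=21 → 54/82 = 0.6585
  III: TP=17, FP=4+8=12, FN=3+5=8 → 34/54 = 0.6296
  IV: TP=30, FP=17+5=22, FN=4+8=12 → 60/94 = 0.6383
Macro-F1 score = mean = (0.6585 + 0.6296 + 0.6383) / 3 = 0.642

0.642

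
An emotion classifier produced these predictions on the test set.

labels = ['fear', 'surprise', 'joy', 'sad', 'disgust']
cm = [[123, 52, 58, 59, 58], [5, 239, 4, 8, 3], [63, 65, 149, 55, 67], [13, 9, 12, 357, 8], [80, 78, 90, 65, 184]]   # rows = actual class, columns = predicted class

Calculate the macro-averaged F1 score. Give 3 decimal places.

0.539

Per-class F1 score (2·TP/(2·TP+FP+FN)):
  fear: TP=123, FP=5+63+13+80=161, FN=52+58+59+58=227 → 246/634 = 0.3880
  surprise: TP=239, FP=52+65+9+78=204, FN=5+4+8+3=20 → 478/702 = 0.6809
  joy: TP=149, FP=58+4+12+90=164, FN=63+65+55+67=250 → 298/712 = 0.4185
  sad: TP=357, FP=59+8+55+65=187, FN=13+9+12+8=42 → 714/943 = 0.7572
  disgust: TP=184, FP=58+3+67+8=136, FN=80+78+90+65=313 → 368/817 = 0.4504
Macro-F1 score = mean = (0.3880 + 0.6809 + 0.4185 + 0.7572 + 0.4504) / 5 = 0.539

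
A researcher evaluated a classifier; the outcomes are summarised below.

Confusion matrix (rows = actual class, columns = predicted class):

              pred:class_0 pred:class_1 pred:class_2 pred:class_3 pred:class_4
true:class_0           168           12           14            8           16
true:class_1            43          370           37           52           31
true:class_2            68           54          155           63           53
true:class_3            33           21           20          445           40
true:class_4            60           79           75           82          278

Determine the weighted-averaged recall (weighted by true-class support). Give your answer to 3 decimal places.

Per-class recall (TP/(TP+FN)):
  class_0: TP=168, FN=12+14+8+16=50 → 168/218 = 0.7706
  class_1: TP=370, FN=43+37+52+31=163 → 370/533 = 0.6942
  class_2: TP=155, FN=68+54+63+53=238 → 155/393 = 0.3944
  class_3: TP=445, FN=33+21+20+40=114 → 445/559 = 0.7961
  class_4: TP=278, FN=60+79+75+82=296 → 278/574 = 0.4843
Weighted-recall = Σ (supportᵢ/N)·recallᵢ with N=2277: (218/2277)·0.7706 + (533/2277)·0.6942 + (393/2277)·0.3944 + (559/2277)·0.7961 + (574/2277)·0.4843 = 0.622

0.622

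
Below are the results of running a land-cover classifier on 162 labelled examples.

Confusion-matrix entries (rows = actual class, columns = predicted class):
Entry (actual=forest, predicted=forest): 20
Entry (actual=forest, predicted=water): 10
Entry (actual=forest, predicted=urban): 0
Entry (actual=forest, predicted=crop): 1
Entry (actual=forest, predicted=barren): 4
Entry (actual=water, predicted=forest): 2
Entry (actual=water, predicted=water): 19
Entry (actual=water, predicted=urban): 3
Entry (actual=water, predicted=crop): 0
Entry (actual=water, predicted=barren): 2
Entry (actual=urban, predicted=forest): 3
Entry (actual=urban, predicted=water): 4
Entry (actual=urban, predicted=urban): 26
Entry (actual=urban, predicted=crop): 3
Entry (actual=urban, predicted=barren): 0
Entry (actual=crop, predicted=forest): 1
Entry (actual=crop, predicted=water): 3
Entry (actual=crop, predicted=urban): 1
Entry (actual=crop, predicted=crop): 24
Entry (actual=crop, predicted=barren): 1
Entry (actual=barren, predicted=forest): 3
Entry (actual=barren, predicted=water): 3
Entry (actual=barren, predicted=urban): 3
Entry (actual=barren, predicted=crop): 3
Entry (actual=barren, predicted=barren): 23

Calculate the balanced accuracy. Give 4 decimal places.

Balanced accuracy = mean of per-class recall.
  forest: recall = 20/35 = 0.57143
  water: recall = 19/26 = 0.73077
  urban: recall = 26/36 = 0.72222
  crop: recall = 24/30 = 0.80000
  barren: recall = 23/35 = 0.65714
Mean = (0.57143 + 0.73077 + 0.72222 + 0.80000 + 0.65714) / 5 = 0.6963

0.6963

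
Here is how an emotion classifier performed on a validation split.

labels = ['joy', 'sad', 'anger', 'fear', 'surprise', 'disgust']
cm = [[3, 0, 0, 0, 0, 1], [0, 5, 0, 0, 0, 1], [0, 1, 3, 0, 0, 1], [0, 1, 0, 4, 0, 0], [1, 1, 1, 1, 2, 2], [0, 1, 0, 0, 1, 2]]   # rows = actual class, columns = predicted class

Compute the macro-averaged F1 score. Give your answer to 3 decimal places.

0.602

Per-class F1 score (2·TP/(2·TP+FP+FN)):
  joy: TP=3, FP=0+0+0+1+0=1, FN=0+0+0+0+1=1 → 6/8 = 0.7500
  sad: TP=5, FP=0+1+1+1+1=4, FN=0+0+0+0+1=1 → 10/15 = 0.6667
  anger: TP=3, FP=0+0+0+1+0=1, FN=0+1+0+0+1=2 → 6/9 = 0.6667
  fear: TP=4, FP=0+0+0+1+0=1, FN=0+1+0+0+0=1 → 8/10 = 0.8000
  surprise: TP=2, FP=0+0+0+0+1=1, FN=1+1+1+1+2=6 → 4/11 = 0.3636
  disgust: TP=2, FP=1+1+1+0+2=5, FN=0+1+0+0+1=2 → 4/11 = 0.3636
Macro-F1 score = mean = (0.7500 + 0.6667 + 0.6667 + 0.8000 + 0.3636 + 0.3636) / 6 = 0.602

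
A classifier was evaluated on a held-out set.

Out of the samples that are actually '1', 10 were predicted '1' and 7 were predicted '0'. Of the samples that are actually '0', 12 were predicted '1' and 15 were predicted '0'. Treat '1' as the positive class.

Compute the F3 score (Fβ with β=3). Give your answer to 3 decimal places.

0.571

Fβ = (1+β²)·TP / ((1+β²)·TP + β²·FN + FP), with β²=9
= 10·10 / (10·10 + 9·7 + 12) = 0.571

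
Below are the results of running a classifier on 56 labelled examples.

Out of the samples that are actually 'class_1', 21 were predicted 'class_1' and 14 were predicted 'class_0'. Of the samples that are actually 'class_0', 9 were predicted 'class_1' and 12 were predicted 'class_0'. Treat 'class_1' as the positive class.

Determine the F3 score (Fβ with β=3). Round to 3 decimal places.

0.609

Fβ = (1+β²)·TP / ((1+β²)·TP + β²·FN + FP), with β²=9
= 10·21 / (10·21 + 9·14 + 9) = 0.609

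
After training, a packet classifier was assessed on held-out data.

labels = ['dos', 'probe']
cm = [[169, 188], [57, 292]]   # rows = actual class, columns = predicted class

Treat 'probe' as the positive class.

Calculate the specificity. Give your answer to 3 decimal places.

0.473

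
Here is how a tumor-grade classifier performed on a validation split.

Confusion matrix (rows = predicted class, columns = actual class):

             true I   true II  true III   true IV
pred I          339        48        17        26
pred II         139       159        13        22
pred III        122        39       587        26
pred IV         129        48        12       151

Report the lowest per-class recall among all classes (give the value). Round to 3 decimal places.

0.465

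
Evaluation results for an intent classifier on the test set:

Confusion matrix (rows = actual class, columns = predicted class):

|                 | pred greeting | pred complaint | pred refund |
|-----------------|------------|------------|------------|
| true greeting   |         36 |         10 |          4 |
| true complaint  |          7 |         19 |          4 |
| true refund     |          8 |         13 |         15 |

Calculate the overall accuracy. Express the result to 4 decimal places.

0.6034

Accuracy = trace / total = (36+19+15=70) / 116 = 70/116 = 0.6034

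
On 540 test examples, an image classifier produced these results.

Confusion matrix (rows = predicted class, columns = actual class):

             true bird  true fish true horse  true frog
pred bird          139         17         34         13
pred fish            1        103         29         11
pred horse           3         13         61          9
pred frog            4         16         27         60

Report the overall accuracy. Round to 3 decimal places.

0.672

Accuracy = trace / total = (139+103+61+60=363) / 540 = 363/540 = 0.672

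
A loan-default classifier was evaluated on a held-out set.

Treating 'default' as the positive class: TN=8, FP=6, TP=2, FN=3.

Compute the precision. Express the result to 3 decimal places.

Precision = TP/(TP+FP) = 2/(2+6) = 2/8 = 0.250

0.250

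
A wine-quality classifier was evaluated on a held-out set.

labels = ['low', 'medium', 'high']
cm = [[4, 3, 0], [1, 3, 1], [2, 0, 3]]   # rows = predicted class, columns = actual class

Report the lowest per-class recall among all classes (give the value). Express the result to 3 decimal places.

Per-class recall (TP/(TP+FN)):
  low: TP=4, FN=1+2=3 → 4/7 = 0.5714
  medium: TP=3, FN=3+0=3 → 3/6 = 0.5000
  high: TP=3, FN=0+1=1 → 3/4 = 0.7500
Lowest is class 'medium' with recall = 0.500.

0.500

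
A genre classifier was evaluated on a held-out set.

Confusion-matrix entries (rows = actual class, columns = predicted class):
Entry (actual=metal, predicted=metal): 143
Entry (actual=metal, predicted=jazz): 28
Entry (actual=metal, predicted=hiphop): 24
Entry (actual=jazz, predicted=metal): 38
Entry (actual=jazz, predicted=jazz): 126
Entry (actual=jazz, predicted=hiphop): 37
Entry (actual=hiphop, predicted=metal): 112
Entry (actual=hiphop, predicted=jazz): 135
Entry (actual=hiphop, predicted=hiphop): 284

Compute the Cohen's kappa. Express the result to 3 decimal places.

Observed agreement pₒ = trace/N = 553/927 = 0.5965
Expected agreement pₑ = Σ (rowᵢ·colᵢ)/N² = (195·293 + 201·289 + 531·345)/927² = 0.3473
κ = (pₒ − pₑ)/(1 − pₑ) = (0.5965 − 0.3473)/(1 − 0.3473) = 0.382

0.382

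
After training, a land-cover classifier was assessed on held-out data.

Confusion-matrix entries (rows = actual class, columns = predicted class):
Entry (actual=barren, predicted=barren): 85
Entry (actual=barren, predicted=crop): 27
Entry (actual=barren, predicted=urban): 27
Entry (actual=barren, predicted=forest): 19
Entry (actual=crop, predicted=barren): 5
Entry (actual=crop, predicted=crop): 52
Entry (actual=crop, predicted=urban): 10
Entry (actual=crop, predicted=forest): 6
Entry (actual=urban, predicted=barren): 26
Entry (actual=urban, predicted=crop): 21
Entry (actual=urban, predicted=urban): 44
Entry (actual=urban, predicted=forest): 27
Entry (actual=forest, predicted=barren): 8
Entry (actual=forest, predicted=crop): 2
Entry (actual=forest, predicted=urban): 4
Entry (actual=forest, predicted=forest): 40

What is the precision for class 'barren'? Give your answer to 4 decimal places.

0.6855

One-vs-rest for 'barren': TP = diagonal; FP = other classes predicted 'barren'; FN = 'barren' predicted as other.
precision = TP/(TP+FP).
barren: TP=85, FP=5+26+8=39 → 85/124 = 0.68548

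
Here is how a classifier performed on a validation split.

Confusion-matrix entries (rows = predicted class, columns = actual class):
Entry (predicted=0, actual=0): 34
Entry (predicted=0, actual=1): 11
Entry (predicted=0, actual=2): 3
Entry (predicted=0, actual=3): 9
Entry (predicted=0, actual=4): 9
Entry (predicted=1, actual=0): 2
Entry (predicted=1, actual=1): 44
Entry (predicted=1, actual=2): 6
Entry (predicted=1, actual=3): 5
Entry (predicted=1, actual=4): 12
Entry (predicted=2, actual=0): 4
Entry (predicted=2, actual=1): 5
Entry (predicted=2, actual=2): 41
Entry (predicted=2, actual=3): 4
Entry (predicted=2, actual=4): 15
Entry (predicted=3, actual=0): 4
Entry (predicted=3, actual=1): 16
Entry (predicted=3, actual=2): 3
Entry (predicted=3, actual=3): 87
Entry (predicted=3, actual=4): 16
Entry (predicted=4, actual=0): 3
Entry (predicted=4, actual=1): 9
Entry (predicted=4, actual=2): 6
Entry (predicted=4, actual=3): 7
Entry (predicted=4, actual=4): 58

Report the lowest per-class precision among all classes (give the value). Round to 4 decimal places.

0.5152

Per-class precision (TP/(TP+FP)):
  0: TP=34, FP=11+3+9+9=32 → 34/66 = 0.51515
  1: TP=44, FP=2+6+5+12=25 → 44/69 = 0.63768
  2: TP=41, FP=4+5+4+15=28 → 41/69 = 0.59420
  3: TP=87, FP=4+16+3+16=39 → 87/126 = 0.69048
  4: TP=58, FP=3+9+6+7=25 → 58/83 = 0.69880
Lowest is class '0' with precision = 0.5152.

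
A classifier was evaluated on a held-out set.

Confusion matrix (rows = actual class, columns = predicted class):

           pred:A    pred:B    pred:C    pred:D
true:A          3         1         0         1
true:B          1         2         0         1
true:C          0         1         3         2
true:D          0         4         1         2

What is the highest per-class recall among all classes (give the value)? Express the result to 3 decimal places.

0.600

Per-class recall (TP/(TP+FN)):
  A: TP=3, FN=1+0+1=2 → 3/5 = 0.6000
  B: TP=2, FN=1+0+1=2 → 2/4 = 0.5000
  C: TP=3, FN=0+1+2=3 → 3/6 = 0.5000
  D: TP=2, FN=0+4+1=5 → 2/7 = 0.2857
Highest is class 'A' with recall = 0.600.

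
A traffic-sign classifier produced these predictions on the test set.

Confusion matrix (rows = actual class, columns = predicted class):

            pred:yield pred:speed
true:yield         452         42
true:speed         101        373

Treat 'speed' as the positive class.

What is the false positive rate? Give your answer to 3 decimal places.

FPR = FP/(FP+TN) = 42/(42+452) = 0.085

0.085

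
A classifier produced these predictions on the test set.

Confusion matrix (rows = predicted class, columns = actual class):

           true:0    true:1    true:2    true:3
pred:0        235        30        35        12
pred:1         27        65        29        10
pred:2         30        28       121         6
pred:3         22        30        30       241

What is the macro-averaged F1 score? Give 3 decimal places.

Per-class F1 score (2·TP/(2·TP+FP+FN)):
  0: TP=235, FP=30+35+12=77, FN=27+30+22=79 → 470/626 = 0.7508
  1: TP=65, FP=27+29+10=66, FN=30+28+30=88 → 130/284 = 0.4577
  2: TP=121, FP=30+28+6=64, FN=35+29+30=94 → 242/400 = 0.6050
  3: TP=241, FP=22+30+30=82, FN=12+10+6=28 → 482/592 = 0.8142
Macro-F1 score = mean = (0.7508 + 0.4577 + 0.6050 + 0.8142) / 4 = 0.657

0.657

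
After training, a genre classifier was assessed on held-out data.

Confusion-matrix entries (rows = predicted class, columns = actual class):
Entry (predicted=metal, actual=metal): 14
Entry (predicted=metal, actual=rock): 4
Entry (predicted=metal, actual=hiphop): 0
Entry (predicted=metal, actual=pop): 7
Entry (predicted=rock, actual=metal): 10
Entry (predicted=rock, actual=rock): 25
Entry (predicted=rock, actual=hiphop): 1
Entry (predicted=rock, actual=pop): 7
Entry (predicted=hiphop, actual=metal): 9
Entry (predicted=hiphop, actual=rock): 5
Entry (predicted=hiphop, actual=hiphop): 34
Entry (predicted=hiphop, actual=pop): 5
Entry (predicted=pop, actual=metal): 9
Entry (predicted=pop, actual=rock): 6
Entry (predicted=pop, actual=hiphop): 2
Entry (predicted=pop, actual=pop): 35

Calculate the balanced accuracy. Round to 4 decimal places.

Balanced accuracy = mean of per-class recall.
  metal: recall = 14/42 = 0.33333
  rock: recall = 25/40 = 0.62500
  hiphop: recall = 34/37 = 0.91892
  pop: recall = 35/54 = 0.64815
Mean = (0.33333 + 0.62500 + 0.91892 + 0.64815) / 4 = 0.6314

0.6314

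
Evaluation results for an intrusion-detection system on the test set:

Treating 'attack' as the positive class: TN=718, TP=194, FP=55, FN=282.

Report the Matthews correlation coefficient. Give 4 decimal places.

0.4089

MCC = (TP·TN − FP·FN) / √((TP+FP)(TP+FN)(TN+FP)(TN+FN))
Numerator = 194·718 − 55·282 = 123782
Denominator = √(249·476·773·1000) = √91619052000 = 302686.3922
MCC = 123782 / 302686.3922 = 0.4089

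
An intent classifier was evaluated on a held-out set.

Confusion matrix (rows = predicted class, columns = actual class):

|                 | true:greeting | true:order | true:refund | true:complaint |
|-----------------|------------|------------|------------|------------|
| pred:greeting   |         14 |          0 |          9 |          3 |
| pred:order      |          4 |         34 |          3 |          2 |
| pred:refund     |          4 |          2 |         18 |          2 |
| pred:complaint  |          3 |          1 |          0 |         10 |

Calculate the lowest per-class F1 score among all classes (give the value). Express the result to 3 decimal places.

Per-class F1 score (2·TP/(2·TP+FP+FN)):
  greeting: TP=14, FP=0+9+3=12, FN=4+4+3=11 → 28/51 = 0.5490
  order: TP=34, FP=4+3+2=9, FN=0+2+1=3 → 68/80 = 0.8500
  refund: TP=18, FP=4+2+2=8, FN=9+3+0=12 → 36/56 = 0.6429
  complaint: TP=10, FP=3+1+0=4, FN=3+2+2=7 → 20/31 = 0.6452
Lowest is class 'greeting' with F1 score = 0.549.

0.549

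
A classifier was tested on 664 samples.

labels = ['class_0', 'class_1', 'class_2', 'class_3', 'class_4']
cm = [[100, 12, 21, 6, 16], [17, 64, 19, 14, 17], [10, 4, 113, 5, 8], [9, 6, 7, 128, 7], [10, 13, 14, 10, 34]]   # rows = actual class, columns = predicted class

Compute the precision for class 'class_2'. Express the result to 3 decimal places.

0.649

Take TP from the diagonal, FP from the rest of the 'class_2' prediction marginal, FN from the rest of the 'class_2' actual marginal.
precision = TP/(TP+FP).
class_2: TP=113, FP=21+19+7+14=61 → 113/174 = 0.6494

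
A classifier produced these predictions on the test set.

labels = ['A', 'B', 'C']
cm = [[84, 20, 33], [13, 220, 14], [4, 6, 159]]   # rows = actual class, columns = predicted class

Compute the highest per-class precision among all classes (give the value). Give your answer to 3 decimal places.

0.894

Per-class precision (TP/(TP+FP)):
  A: TP=84, FP=13+4=17 → 84/101 = 0.8317
  B: TP=220, FP=20+6=26 → 220/246 = 0.8943
  C: TP=159, FP=33+14=47 → 159/206 = 0.7718
Highest is class 'B' with precision = 0.894.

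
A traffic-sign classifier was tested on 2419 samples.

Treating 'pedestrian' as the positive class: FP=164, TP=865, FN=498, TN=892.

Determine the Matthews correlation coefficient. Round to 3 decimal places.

0.481

MCC = (TP·TN − FP·FN) / √((TP+FP)(TP+FN)(TN+FP)(TN+FN))
Numerator = 865·892 − 164·498 = 689908
Denominator = √(1029·1363·1056·1390) = √2058685231680 = 1434811.9151
MCC = 689908 / 1434811.9151 = 0.481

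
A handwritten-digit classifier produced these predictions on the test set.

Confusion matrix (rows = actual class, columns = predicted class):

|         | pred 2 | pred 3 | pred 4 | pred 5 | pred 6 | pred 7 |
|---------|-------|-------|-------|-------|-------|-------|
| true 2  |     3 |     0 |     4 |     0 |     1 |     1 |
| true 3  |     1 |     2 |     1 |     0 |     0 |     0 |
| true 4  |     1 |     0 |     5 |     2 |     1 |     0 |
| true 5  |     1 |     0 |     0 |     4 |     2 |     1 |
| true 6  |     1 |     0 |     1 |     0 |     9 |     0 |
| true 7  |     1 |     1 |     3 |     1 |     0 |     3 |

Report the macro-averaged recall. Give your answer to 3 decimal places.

0.507

Per-class recall (TP/(TP+FN)):
  2: TP=3, FN=0+4+0+1+1=6 → 3/9 = 0.3333
  3: TP=2, FN=1+1+0+0+0=2 → 2/4 = 0.5000
  4: TP=5, FN=1+0+2+1+0=4 → 5/9 = 0.5556
  5: TP=4, FN=1+0+0+2+1=4 → 4/8 = 0.5000
  6: TP=9, FN=1+0+1+0+0=2 → 9/11 = 0.8182
  7: TP=3, FN=1+1+3+1+0=6 → 3/9 = 0.3333
Macro-recall = mean = (0.3333 + 0.5000 + 0.5556 + 0.5000 + 0.8182 + 0.3333) / 6 = 0.507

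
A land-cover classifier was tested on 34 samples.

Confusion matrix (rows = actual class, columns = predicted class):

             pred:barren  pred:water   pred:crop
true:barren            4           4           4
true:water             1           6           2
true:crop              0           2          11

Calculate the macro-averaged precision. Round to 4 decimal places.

0.6490

Per-class precision (TP/(TP+FP)):
  barren: TP=4, FP=1+0=1 → 4/5 = 0.80000
  water: TP=6, FP=4+2=6 → 6/12 = 0.50000
  crop: TP=11, FP=4+2=6 → 11/17 = 0.64706
Macro-precision = mean = (0.80000 + 0.50000 + 0.64706) / 3 = 0.6490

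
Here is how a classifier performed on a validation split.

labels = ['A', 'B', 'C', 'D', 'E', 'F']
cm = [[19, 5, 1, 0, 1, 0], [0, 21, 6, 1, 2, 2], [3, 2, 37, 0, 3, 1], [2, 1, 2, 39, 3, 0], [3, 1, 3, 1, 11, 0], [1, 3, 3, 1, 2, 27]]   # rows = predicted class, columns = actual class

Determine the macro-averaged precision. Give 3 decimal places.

0.722

Per-class precision (TP/(TP+FP)):
  A: TP=19, FP=5+1+0+1+0=7 → 19/26 = 0.7308
  B: TP=21, FP=0+6+1+2+2=11 → 21/32 = 0.6563
  C: TP=37, FP=3+2+0+3+1=9 → 37/46 = 0.8043
  D: TP=39, FP=2+1+2+3+0=8 → 39/47 = 0.8298
  E: TP=11, FP=3+1+3+1+0=8 → 11/19 = 0.5789
  F: TP=27, FP=1+3+3+1+2=10 → 27/37 = 0.7297
Macro-precision = mean = (0.7308 + 0.6563 + 0.8043 + 0.8298 + 0.5789 + 0.7297) / 6 = 0.722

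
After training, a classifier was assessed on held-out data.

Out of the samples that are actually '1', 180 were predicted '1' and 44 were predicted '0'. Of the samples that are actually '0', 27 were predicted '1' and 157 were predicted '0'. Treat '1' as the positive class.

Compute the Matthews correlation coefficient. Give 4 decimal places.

0.6537

MCC = (TP·TN − FP·FN) / √((TP+FP)(TP+FN)(TN+FP)(TN+FN))
Numerator = 180·157 − 27·44 = 27072
Denominator = √(207·224·184·201) = √1714874112 = 41411.0385
MCC = 27072 / 41411.0385 = 0.6537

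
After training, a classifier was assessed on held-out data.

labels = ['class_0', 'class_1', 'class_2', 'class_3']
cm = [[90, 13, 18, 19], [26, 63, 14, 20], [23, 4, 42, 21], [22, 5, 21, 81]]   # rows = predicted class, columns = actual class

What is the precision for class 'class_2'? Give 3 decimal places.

0.467

Treat 'class_2' as positive and all other classes as negative.
precision = TP/(TP+FP).
class_2: TP=42, FP=23+4+21=48 → 42/90 = 0.4667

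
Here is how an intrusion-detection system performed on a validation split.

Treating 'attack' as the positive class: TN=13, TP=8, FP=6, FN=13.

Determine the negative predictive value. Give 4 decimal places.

NPV = TN/(TN+FN) = 13/(13+13) = 0.5000

0.5000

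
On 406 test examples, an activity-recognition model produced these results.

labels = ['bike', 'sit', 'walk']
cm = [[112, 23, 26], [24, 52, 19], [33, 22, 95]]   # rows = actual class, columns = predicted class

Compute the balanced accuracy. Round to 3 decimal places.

Balanced accuracy = mean of per-class recall.
  bike: recall = 112/161 = 0.6957
  sit: recall = 52/95 = 0.5474
  walk: recall = 95/150 = 0.6333
Mean = (0.6957 + 0.5474 + 0.6333) / 3 = 0.625

0.625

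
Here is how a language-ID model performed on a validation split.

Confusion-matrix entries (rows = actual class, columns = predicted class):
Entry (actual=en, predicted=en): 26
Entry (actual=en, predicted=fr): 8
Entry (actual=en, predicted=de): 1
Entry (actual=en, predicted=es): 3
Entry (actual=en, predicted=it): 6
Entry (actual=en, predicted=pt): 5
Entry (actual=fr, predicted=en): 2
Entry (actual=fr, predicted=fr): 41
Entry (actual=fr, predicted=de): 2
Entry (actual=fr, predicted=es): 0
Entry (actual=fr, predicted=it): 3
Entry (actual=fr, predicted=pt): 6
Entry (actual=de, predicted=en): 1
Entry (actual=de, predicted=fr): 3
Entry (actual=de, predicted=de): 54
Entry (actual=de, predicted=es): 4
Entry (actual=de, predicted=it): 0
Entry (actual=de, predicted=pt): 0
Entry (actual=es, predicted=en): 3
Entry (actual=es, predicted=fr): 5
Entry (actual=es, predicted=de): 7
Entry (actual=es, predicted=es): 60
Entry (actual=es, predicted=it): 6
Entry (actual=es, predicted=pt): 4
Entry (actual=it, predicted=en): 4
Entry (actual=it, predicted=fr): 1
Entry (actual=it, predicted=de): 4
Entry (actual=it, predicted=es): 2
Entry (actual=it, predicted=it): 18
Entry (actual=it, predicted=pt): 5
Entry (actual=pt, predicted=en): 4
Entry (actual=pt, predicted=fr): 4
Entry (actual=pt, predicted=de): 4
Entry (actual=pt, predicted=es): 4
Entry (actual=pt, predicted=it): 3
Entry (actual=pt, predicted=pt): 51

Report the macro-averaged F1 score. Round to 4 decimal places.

Per-class F1 score (2·TP/(2·TP+FP+FN)):
  en: TP=26, FP=2+1+3+4+4=14, FN=8+1+3+6+5=23 → 52/89 = 0.58427
  fr: TP=41, FP=8+3+5+1+4=21, FN=2+2+0+3+6=13 → 82/116 = 0.70690
  de: TP=54, FP=1+2+7+4+4=18, FN=1+3+4+0+0=8 → 108/134 = 0.80597
  es: TP=60, FP=3+0+4+2+4=13, FN=3+5+7+6+4=25 → 120/158 = 0.75949
  it: TP=18, FP=6+3+0+6+3=18, FN=4+1+4+2+5=16 → 36/70 = 0.51429
  pt: TP=51, FP=5+6+0+4+5=20, FN=4+4+4+4+3=19 → 102/141 = 0.72340
Macro-F1 score = mean = (0.58427 + 0.70690 + 0.80597 + 0.75949 + 0.51429 + 0.72340) / 6 = 0.6824

0.6824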